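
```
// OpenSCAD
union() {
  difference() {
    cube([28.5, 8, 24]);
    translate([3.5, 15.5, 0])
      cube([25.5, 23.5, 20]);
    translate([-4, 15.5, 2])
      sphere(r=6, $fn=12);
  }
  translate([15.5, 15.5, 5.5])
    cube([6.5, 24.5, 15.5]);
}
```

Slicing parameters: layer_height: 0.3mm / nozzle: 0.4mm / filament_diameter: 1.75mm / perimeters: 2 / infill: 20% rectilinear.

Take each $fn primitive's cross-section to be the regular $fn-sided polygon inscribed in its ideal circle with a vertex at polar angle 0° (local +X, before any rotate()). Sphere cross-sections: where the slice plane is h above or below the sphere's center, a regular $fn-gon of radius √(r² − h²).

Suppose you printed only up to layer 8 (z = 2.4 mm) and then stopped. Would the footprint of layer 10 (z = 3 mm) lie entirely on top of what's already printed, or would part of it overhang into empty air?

Compare the two slices. At z = 2.4: the cube is present — its section is the full 28.5×8 rectangle (area 228.00 mm²); the cube at (3.5, 15.5) (footprint 25.5×23.5) is included at this height (area 599.25 mm²); the r=6 sphere at (-4, 15.5) slices to a regular 12-gon of circumradius 5.987 (√(r²−h²) with h=0.4 from center) (area = (12/2)·5.987²·sin(360°/12) = 107.52 mm²); Taking the first minus the rest: starting from the 28.5×8 cube (228.00 mm²), the 25.5×23.5 cube at (3.5, 15.5) misses the remaining region (no effect); the r=6 sphere at (-4, 15.5) misses the remaining region (no effect) — area = 228.00 mm²; the cube at (15.5, 15.5) is absent (z outside [5.5, 21]); Combining (union): only the result so far is present, so the union is just that shape — area = 228.00 mm². At z = 3: the 28.5×8 cube contributes its full rectangle (area 228.00 mm²); the 25.5×23.5 cube at (3.5, 15.5) contributes its full rectangle (area 599.25 mm²); the r=6 sphere at (-4, 15.5) slices to a regular 12-gon of circumradius 5.916 (√(r²−h²) with h=1 from center) (area = (12/2)·5.916²·sin(360°/12) = 105.00 mm²); After the difference (first − rest): starting from the 28.5×8 cube (228.00 mm²), the 25.5×23.5 cube at (3.5, 15.5) misses the remaining region (no effect); the r=6 sphere at (-4, 15.5) misses the remaining region (no effect) — area = 228.00 mm²; the cube at (15.5, 15.5) is absent (z outside [5.5, 21]); Taking the union: only the result so far is present, so the union is just that shape — area = 228.00 mm². Checking containment: the cross-section at z = 3 is a subset of the cross-section at z = 2.4.

entirely on top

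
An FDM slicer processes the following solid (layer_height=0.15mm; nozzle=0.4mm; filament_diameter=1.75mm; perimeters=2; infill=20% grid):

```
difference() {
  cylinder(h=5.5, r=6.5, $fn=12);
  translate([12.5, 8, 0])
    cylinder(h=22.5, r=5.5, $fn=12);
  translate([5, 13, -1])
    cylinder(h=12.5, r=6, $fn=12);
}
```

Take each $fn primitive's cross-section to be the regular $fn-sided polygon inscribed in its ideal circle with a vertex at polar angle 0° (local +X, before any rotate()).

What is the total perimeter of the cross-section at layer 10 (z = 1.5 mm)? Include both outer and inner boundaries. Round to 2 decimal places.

At z = 1.5 mm: the cylinder: section is a regular 12-gon, circumradius r=6.5 (perimeter = 2·12·6.500·sin(180°/12) = 40.38 mm); the r=5.5 cylinder at (12.5, 8) contributes a regular 12-gon of circumradius 5.5 (perimeter = 2·12·5.500·sin(180°/12) = 34.16 mm); the r=6 cylinder at (5, 13) contributes a regular 12-gon of circumradius 6 (perimeter = 2·12·6.000·sin(180°/12) = 37.27 mm); After the difference (first − rest): starting from the r=6.5 cylinder, the r=5.5 cylinder at (12.5, 8) misses the remaining region (no effect); the r=6 cylinder at (5, 13) misses the remaining region (no effect) — boundary = 40.38 mm. Overall, the cross-section is a single solid region. Total boundary length (outer) = 40.38 mm.

40.38 mm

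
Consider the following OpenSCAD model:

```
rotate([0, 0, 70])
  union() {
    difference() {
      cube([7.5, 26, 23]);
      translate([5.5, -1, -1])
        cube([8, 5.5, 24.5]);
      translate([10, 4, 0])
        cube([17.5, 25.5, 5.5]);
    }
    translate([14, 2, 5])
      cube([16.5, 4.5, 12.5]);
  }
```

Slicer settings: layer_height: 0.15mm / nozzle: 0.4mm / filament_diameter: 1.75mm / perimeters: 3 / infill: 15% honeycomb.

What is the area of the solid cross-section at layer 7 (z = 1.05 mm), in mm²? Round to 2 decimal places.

At z = 1.05 mm: the 7.5×26 cube contributes its full rectangle (area 195.00 mm²); the cube at (5.5, -1) is present — its section is the full 8×5.5 rectangle (area 44.00 mm²); the 17.5×25.5 cube at (10, 4) contributes its full rectangle (area 446.25 mm²); After the difference (first − rest): starting from the 7.5×26 cube (195.00 mm²), the 8×5.5 cube at (5.5, -1) partially overlaps it — only the 9.00 mm² overlap (of its 44.00 mm²) is removed, clipping the outline; the 17.5×25.5 cube at (10, 4) misses the remaining region (no effect) — area = 186.00 mm²; the cube at (14, 2) is absent (z outside [5, 17.5]); Taking the union: only the result so far is present, so the union is just that shape — area = 186.00 mm²; (whole slice rotated 70° about Z — lengths, areas and connectivity unchanged). Overall, the cross-section is a single solid region. Net area = 186.00 mm².

186.00 mm²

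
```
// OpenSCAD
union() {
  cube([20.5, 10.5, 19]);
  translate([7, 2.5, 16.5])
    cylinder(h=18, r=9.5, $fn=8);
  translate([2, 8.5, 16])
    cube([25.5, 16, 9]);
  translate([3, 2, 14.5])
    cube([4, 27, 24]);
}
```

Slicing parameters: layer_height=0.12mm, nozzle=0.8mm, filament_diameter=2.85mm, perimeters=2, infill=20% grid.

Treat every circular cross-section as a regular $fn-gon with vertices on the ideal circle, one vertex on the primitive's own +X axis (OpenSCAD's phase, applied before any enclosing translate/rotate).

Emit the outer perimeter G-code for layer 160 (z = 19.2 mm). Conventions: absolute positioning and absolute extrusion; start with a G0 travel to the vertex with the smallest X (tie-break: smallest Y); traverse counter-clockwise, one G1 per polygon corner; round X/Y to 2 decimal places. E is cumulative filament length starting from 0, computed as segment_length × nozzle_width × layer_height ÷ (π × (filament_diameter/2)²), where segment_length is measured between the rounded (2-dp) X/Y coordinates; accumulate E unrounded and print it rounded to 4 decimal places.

G0 X-2.50 Y2.50 Z19.20
G1 X0.28 Y-4.22 E0.1094
G1 X7.00 Y-7.00 E0.2189
G1 X13.72 Y-4.22 E0.3283
G1 X16.50 Y2.50 E0.4377
G1 X14.01 Y8.50 E0.5355
G1 X27.50 Y8.50 E0.7385
G1 X27.50 Y24.50 E0.9793
G1 X7.00 Y24.50 E1.2878
G1 X7.00 Y29.00 E1.3555
G1 X3.00 Y29.00 E1.4157
G1 X3.00 Y24.50 E1.4834
G1 X2.00 Y24.50 E1.4985
G1 X2.00 Y9.93 E1.7177
G1 X0.28 Y9.22 E1.7457
G1 X-2.50 Y2.50 E1.8552

At z = 19.2 mm: the cube is absent (z outside [0, 19]); the r=9.5 cylinder at (7, 2.5) contributes a regular 8-gon of circumradius 9.5; the cube at (2, 8.5) is present — its section is the full 25.5×16 rectangle; the 4×27 cube at (3, 2) contributes its full rectangle; Combining (union): the regions partially overlap (shared area 116.59 mm²), so overlapping operands fuse into one piece — 1 connected region. The outline is a single polygon with 15 vertices. Extrusion per mm of travel: 0.8 × 0.12 / (π × 1.425²) = 0.015048. Accumulating E over each segment gives final E = 1.8552.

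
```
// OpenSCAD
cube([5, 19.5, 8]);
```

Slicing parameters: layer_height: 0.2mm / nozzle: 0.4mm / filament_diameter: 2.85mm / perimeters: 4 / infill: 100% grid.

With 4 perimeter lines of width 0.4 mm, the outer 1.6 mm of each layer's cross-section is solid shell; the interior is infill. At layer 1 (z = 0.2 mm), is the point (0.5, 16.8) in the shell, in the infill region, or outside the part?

At z = 0.2 mm: the cube is present — its section is the full 5×19.5 rectangle. Overall, the cross-section is a single solid region. The nearest boundary edge runs (0.00, 19.50)→(0.00, 0.00); distance from the point to it = 0.50 mm. The point is inside the cross-section, 0.50 mm from the nearest boundary — within the 1.6 mm shell band (4 × 0.4).

shell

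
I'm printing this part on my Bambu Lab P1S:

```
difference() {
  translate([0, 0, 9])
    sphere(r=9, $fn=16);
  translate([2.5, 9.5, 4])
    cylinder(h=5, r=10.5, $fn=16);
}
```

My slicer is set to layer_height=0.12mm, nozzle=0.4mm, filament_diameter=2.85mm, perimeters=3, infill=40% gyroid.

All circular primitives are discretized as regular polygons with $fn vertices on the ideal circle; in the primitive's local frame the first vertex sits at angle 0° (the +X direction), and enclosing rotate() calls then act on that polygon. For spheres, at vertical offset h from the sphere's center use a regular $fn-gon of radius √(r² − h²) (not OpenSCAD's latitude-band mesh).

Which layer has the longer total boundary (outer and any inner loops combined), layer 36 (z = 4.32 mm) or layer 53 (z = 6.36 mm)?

layer 53 (z = 6.36 mm)

Layer 36 (z = 4.32): the sphere: section is a regular 16-gon, circumradius = √(r²−h²) = √(9²−4.68²) = 7.687 (perimeter = 2·16·7.687·sin(180°/16) = 47.99 mm); the cylinder at (2.5, 9.5): section is a regular 16-gon, circumradius r=10.5 (perimeter = 2·16·10.500·sin(180°/16) = 65.55 mm); After the difference (first − rest): starting from the r=9 sphere, the r=10.5 cylinder at (2.5, 9.5) partially overlaps it — only the 83.93 mm² overlap (of its 337.53 mm²) is removed, clipping the outline — boundary = 45.01 mm. So its perimeter = 45.01 mm. Layer 53 (z = 6.36): the r=9 sphere contributes a regular 16-gon of circumradius √(9²−2.64²) = 8.604 (perimeter = 2·16·8.604·sin(180°/16) = 53.71 mm); the r=10.5 cylinder at (2.5, 9.5) contributes a regular 16-gon of circumradius 10.5 (perimeter = 2·16·10.500·sin(180°/16) = 65.55 mm); After the difference (first − rest): starting from the r=9 sphere, the r=10.5 cylinder at (2.5, 9.5) partially overlaps it — only the 101.67 mm² overlap (of its 337.53 mm²) is removed, clipping the outline — boundary = 51.28 mm. So its perimeter = 51.28 mm. Layer 53 is larger (51.28 vs 45.01 mm).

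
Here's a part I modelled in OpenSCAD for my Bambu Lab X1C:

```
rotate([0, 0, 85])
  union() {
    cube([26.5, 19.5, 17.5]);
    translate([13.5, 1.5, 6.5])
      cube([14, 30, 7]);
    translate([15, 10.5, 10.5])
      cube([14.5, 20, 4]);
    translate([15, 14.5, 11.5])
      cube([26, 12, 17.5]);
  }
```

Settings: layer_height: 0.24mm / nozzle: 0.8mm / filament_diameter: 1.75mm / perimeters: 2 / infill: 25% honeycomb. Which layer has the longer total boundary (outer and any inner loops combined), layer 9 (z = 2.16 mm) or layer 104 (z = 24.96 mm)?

layer 9 (z = 2.16 mm)

Layer 9 (z = 2.16): the cube is present — its section is the full 26.5×19.5 rectangle (perimeter 92.00 mm); the cube at (13.5, 1.5) does not reach this height (z outside [6.5, 13.5]); the cube at (15, 10.5) does not reach this height (z outside [10.5, 14.5]); the cube at (15, 14.5) does not reach this height (z outside [11.5, 29]); Merging all regions: only the 26.5×19.5 cube is present, so the union is just that shape — boundary = 92.00 mm; (rotated 85° about Z; rotation is an isometry so areas/perimeters/island counts are preserved). So its perimeter = 92.00 mm. Layer 104 (z = 24.96): the cube does not reach this height (z outside [0, 17.5]); the cube at (13.5, 1.5) does not reach this height (z outside [6.5, 13.5]); the cube at (15, 10.5) does not reach this height (z outside [10.5, 14.5]); the cube at (15, 14.5) is present — its section is the full 26×12 rectangle (perimeter 76.00 mm); Combining (union): only the 26×12 cube at (15, 14.5) is present, so the union is just that shape — boundary = 76.00 mm; (whole slice rotated 85° about Z — lengths, areas and connectivity unchanged). So its perimeter = 76.00 mm. Layer 9 is larger (92.00 vs 76.00 mm).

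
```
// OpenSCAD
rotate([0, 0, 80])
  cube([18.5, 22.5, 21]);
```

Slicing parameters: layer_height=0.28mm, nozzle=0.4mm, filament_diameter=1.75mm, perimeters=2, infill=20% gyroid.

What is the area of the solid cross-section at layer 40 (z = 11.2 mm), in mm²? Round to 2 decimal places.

416.25 mm²

At z = 11.2 mm: the cube (footprint 18.5×22.5) is included at this height (area 416.25 mm²); (whole slice rotated 80° about Z — lengths, areas and connectivity unchanged). Overall, the cross-section is a single solid region. Net area = 416.25 mm².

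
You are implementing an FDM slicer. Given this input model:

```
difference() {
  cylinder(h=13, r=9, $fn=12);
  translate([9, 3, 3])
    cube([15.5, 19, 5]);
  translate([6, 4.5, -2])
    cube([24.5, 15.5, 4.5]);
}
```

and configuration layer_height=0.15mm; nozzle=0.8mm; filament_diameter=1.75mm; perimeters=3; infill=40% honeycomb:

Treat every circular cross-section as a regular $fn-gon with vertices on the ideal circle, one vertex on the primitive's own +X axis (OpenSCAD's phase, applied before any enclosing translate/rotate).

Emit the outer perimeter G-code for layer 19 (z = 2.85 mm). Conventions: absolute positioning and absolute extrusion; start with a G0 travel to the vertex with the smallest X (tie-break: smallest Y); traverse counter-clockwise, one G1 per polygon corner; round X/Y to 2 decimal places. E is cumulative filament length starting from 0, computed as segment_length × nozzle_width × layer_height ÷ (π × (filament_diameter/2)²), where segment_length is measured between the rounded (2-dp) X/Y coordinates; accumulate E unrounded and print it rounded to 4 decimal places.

G0 X-9.00 Y0.00 Z2.85
G1 X-7.79 Y-4.50 E0.2325
G1 X-4.50 Y-7.79 E0.4646
G1 X0.00 Y-9.00 E0.6971
G1 X4.50 Y-7.79 E0.9296
G1 X7.79 Y-4.50 E1.1617
G1 X9.00 Y0.00 E1.3942
G1 X7.79 Y4.50 E1.6267
G1 X4.50 Y7.79 E1.8588
G1 X0.00 Y9.00 E2.0913
G1 X-4.50 Y7.79 E2.3237
G1 X-7.79 Y4.50 E2.5559
G1 X-9.00 Y0.00 E2.7884

At z = 2.85 mm: the r=9 cylinder contributes a regular 12-gon of circumradius 9; the cube at (9, 3) is not intersected at this z (z outside [3, 8]); the cube at (6, 4.5) is not intersected at this z (z outside [-2, 2.5]); Subtracting the remaining from the first: none of the subtracted shapes is present at this height, so the r=9 cylinder is unchanged — 1 connected region. The outline is a single polygon with 12 vertices. Extrusion per mm of travel: 0.8 × 0.15 / (π × 0.875²) = 0.049890. Accumulating E over each segment gives final E = 2.7884.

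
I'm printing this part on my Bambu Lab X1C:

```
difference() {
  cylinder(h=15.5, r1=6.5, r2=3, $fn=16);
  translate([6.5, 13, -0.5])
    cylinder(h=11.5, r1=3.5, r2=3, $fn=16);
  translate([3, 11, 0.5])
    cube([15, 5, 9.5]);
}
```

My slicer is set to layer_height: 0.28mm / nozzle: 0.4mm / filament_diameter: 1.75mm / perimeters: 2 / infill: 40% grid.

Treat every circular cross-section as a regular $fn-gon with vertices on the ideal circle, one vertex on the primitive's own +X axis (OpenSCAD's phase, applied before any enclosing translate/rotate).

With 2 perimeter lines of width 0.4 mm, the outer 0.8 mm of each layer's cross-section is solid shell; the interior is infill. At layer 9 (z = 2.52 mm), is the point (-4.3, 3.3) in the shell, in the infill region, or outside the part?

shell

At z = 2.52 mm: the cone (r1=6.5→r2=3) has section circumradius 5.931 here — a regular 16-gon; the cone at (6.5, 13) (r1=3.5→r2=3) has section circumradius 3.369 here — a regular 16-gon; the cube at (3, 11) (footprint 15×5) is included at this height; After the difference (first − rest): starting from the cone, the cone at (6.5, 13) misses the remaining region (no effect); the 15×5 cube at (3, 11) misses the remaining region (no effect) — 1 connected region. Overall, the cross-section is a single solid region. The nearest boundary edge runs (-5.48, 2.27)→(-4.19, 4.19); distance from the point to it = 0.41 mm. The point is inside the cross-section, 0.41 mm from the nearest boundary — within the 0.8 mm shell band (2 × 0.4).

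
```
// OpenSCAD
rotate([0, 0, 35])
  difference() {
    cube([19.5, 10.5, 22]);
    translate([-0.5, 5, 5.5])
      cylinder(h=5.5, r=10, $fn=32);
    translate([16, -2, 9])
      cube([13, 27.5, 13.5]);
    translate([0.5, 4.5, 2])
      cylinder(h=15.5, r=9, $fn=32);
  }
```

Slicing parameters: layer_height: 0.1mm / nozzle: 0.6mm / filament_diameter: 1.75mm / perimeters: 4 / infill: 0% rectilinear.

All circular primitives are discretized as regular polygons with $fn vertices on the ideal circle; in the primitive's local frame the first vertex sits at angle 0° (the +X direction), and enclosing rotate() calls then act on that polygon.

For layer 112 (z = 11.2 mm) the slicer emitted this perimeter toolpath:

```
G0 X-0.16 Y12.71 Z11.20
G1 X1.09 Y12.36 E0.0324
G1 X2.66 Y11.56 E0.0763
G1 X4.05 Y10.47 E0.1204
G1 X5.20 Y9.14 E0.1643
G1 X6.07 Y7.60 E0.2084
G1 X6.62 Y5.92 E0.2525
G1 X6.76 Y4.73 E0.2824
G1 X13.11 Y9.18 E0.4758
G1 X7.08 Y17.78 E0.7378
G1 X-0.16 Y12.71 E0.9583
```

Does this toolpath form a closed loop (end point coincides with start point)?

Start point (G0): (-0.16, 12.71). End point (last G1): the path returns to the start — closed.

yes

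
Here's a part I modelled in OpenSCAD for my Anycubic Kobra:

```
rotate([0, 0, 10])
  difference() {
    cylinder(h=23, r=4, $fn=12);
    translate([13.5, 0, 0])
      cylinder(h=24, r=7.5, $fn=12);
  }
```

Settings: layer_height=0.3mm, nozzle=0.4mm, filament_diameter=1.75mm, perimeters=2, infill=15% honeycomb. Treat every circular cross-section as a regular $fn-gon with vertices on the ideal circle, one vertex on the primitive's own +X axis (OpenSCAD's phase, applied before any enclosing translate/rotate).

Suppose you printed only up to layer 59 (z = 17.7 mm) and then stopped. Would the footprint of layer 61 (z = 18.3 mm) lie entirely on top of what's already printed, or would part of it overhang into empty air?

entirely on top

Compare the two slices. At z = 17.7: the r=4 cylinder gives a regular 12-gon of circumradius 4 (constant along its height) (area = (12/2)·4.000²·sin(360°/12) = 48.00 mm²); the r=7.5 cylinder at (13.5, 0) gives a regular 12-gon of circumradius 7.5 (constant along its height) (area = (12/2)·7.500²·sin(360°/12) = 168.75 mm²); Taking the first minus the rest: starting from the r=4 cylinder (48.00 mm²), the r=7.5 cylinder at (13.5, 0) misses the remaining region (no effect) — area = 48.00 mm²; (rotated 10° about Z; rotation is an isometry so areas/perimeters/island counts are preserved). At z = 18.3: the cylinder: section is a regular 12-gon, circumradius r=4 (area = (12/2)·4.000²·sin(360°/12) = 48.00 mm²); the cylinder at (13.5, 0): section is a regular 12-gon, circumradius r=7.5 (area = (12/2)·7.500²·sin(360°/12) = 168.75 mm²); Subtracting the remaining from the first: starting from the r=4 cylinder (48.00 mm²), the r=7.5 cylinder at (13.5, 0) misses the remaining region (no effect) — area = 48.00 mm²; (whole slice rotated 10° about Z — lengths, areas and connectivity unchanged). Checking containment: the cross-section at z = 18.3 is a subset of the cross-section at z = 17.7.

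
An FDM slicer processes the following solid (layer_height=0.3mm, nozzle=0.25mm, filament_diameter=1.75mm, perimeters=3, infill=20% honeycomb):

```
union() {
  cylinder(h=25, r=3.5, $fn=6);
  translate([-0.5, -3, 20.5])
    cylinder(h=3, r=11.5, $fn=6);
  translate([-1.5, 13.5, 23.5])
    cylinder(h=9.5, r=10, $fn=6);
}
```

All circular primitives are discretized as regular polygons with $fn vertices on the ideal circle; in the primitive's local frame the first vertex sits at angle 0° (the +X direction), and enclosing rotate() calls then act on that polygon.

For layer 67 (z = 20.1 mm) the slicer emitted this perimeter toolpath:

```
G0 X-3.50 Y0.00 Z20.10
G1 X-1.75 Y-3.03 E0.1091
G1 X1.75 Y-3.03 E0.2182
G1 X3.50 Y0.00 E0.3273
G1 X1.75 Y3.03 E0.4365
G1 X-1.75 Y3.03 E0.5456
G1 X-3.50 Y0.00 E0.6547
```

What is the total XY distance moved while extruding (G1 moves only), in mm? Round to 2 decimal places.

21.00 mm

Sum the Euclidean lengths of each G1 segment: total = 21.00 mm.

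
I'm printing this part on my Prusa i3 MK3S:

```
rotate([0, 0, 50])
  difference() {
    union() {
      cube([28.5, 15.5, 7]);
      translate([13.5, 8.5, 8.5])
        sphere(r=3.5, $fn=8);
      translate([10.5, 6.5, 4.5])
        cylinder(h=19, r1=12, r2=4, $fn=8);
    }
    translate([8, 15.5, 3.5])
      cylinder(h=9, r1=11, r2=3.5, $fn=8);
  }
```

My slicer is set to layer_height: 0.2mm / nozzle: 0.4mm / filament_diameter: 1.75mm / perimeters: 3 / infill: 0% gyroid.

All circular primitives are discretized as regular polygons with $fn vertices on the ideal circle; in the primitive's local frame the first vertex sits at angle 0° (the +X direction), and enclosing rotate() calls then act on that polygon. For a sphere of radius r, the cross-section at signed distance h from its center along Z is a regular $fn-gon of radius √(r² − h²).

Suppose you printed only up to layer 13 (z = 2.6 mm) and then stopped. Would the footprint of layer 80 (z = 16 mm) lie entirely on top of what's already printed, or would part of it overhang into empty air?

part overhangs

Compare the two slices. At z = 2.6: the cube is present — its section is the full 28.5×15.5 rectangle (area 441.75 mm²); the sphere at (13.5, 8.5) does not reach this height (|z−center|=5.900 > r=3.5); the cone at (10.5, 6.5) is absent (z outside [4.5, 23.5]); Taking the union: only the 28.5×15.5 cube is present, so the union is just that shape — area = 441.75 mm²; the cone at (8, 15.5) does not reach this height (z outside [3.5, 12.5]); Subtracting the remaining from the first: none of the subtracted shapes is present at this height, so that combined region is unchanged — area = 441.75 mm²; (rotated 50° about Z; rotation is an isometry so areas/perimeters/island counts are preserved). At z = 16: the cube does not reach this height (z outside [0, 7]); the sphere at (13.5, 8.5) is not intersected at this z (|z−center|=7.500 > r=3.5); the cone at (10.5, 6.5) (r1=12→r2=4) has section circumradius 7.158 here — a regular 8-gon (area = (8/2)·7.158²·sin(360°/8) = 144.92 mm²); Combining (union): only the cone at (10.5, 6.5) is present, so the union is just that shape — area = 144.92 mm²; the cone at (8, 15.5) does not reach this height (z outside [3.5, 12.5]); Taking the first minus the rest: none of the subtracted shapes is present at this height, so the result so far is unchanged — area = 144.92 mm²; (rotated 50° about Z; rotation is an isometry so areas/perimeters/island counts are preserved). Checking containment: at z = 16 the cross-section extends beyond the z = 2.6 cross-section by about 1.04 mm².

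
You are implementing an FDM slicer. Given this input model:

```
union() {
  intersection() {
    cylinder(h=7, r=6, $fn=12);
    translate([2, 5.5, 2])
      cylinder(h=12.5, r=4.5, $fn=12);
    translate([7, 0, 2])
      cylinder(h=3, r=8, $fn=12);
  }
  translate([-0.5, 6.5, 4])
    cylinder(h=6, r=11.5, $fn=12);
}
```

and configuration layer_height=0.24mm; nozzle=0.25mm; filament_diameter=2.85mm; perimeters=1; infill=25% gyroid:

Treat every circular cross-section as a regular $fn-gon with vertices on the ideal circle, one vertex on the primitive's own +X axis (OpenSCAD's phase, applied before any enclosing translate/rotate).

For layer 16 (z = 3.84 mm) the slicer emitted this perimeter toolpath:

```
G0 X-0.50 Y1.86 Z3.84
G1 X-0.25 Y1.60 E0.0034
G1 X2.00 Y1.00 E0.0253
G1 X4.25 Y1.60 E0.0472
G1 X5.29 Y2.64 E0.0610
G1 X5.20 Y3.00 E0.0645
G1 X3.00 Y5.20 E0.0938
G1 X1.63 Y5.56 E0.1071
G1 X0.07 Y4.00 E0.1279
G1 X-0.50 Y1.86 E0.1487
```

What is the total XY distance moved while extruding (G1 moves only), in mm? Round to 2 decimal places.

Sum the Euclidean lengths of each G1 segment: total = 15.81 mm.

15.81 mm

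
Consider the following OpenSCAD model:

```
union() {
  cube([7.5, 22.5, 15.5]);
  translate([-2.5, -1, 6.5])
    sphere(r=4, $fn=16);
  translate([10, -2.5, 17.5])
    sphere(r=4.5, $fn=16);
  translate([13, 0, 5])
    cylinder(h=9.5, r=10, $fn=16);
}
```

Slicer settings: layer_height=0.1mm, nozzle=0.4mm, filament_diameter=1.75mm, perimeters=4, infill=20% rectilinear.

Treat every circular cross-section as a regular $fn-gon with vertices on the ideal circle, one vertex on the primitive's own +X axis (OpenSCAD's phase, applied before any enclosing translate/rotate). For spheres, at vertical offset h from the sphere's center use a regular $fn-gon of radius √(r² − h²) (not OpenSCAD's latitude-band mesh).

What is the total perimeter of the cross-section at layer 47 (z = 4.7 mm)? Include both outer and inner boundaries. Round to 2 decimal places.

78.08 mm

At z = 4.7 mm: the 7.5×22.5 cube contributes its full rectangle (perimeter 60.00 mm); the r=4 sphere at (-2.5, -1) contributes a regular 16-gon of circumradius √(4²−1.8²) = 3.572 (perimeter = 2·16·3.572·sin(180°/16) = 22.30 mm); the sphere at (10, -2.5) is absent (|z−center|=12.800 > r=4.5); the cylinder at (13, 0) is absent (z outside [5, 14.5]); Taking the union: the regions partially overlap (shared area 0.79 mm²), so the edge portions inside another operand are dropped and the merged outline is re-measured after clipping — boundary = 78.08 mm. Overall, the cross-section is a single solid region. Total boundary length (outer) = 78.08 mm.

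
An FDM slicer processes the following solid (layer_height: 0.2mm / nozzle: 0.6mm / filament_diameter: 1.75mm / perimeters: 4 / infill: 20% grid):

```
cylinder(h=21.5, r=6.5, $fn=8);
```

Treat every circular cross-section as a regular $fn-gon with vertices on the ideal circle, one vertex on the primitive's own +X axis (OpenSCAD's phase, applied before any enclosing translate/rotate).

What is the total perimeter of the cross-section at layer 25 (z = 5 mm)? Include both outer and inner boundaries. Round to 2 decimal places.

39.80 mm

At z = 5 mm: the r=6.5 cylinder contributes a regular 8-gon of circumradius 6.5 (perimeter = 2·8·6.500·sin(180°/8) = 39.80 mm). Overall, the cross-section is a single solid region. Total boundary length (outer) = 39.80 mm.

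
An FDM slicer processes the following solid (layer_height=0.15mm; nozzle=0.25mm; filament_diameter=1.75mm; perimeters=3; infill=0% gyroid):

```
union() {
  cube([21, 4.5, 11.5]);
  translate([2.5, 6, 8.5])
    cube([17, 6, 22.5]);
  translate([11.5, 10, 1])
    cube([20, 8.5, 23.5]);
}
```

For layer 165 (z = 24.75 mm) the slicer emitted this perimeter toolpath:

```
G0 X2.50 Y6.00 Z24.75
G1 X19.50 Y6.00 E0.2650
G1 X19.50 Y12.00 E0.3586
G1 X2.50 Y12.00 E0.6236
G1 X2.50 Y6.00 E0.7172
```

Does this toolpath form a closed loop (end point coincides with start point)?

Start point (G0): (2.50, 6.00). End point (last G1): the path returns to the start — closed.

yes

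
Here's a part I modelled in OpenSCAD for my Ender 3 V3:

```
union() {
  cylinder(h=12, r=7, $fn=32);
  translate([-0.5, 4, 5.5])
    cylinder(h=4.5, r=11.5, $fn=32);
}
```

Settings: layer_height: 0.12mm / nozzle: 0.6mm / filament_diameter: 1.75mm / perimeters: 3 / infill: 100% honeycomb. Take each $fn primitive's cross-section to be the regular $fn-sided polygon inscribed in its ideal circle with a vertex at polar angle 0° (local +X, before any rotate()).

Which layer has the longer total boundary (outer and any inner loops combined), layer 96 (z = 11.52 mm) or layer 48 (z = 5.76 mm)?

layer 48 (z = 5.76 mm)

Layer 96 (z = 11.52): the r=7 cylinder gives a regular 32-gon of circumradius 7 (constant along its height) (perimeter = 2·32·7.000·sin(180°/32) = 43.91 mm); the cylinder at (-0.5, 4) is absent (z outside [5.5, 10]); Merging all regions: only the r=7 cylinder is present, so the union is just that shape — boundary = 43.91 mm. So its perimeter = 43.91 mm. Layer 48 (z = 5.76): the r=7 cylinder contributes a regular 32-gon of circumradius 7 (perimeter = 2·32·7.000·sin(180°/32) = 43.91 mm); the r=11.5 cylinder at (-0.5, 4) contributes a regular 32-gon of circumradius 11.5 (perimeter = 2·32·11.500·sin(180°/32) = 72.14 mm); Combining (union): the r=7 cylinder lies entirely inside the r=11.5 cylinder at (-0.5, 4), so the union is just the r=11.5 cylinder at (-0.5, 4) — boundary = 72.14 mm. So its perimeter = 72.14 mm. Layer 48 is larger (72.14 vs 43.91 mm).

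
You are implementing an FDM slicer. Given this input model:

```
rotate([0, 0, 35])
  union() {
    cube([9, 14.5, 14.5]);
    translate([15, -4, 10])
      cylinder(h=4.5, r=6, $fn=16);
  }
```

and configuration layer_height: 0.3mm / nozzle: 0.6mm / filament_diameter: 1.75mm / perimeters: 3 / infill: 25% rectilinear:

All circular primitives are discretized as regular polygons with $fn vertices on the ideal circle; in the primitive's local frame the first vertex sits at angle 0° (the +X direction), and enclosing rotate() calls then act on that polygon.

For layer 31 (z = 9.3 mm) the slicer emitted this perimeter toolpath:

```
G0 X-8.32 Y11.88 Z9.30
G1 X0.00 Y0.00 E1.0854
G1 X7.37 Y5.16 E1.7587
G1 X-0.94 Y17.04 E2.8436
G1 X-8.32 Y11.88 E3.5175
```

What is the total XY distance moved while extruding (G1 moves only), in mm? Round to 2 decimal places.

47.00 mm

Sum the Euclidean lengths of each G1 segment: total = 47.00 mm.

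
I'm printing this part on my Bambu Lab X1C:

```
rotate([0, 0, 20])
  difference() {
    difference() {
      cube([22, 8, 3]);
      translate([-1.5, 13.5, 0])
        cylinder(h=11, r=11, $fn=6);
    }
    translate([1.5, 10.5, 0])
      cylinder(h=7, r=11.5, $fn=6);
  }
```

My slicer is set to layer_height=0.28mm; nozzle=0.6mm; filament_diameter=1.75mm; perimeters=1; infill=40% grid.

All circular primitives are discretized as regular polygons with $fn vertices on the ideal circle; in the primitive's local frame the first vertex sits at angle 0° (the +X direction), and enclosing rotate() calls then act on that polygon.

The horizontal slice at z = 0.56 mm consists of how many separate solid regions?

At z = 0.56 mm: the 22×8 cube contributes its full rectangle; the r=11 cylinder at (-1.5, 13.5) gives a regular 6-gon of circumradius 11 (constant along its height); After the difference (first − rest): starting from the 22×8 cube, the r=11 cylinder at (-1.5, 13.5) partially overlaps it — only the 20.78 mm² overlap (of its 314.37 mm²) is removed, clipping the outline — 1 connected region; the r=11.5 cylinder at (1.5, 10.5) contributes a regular 6-gon of circumradius 11.5; Taking the first minus the rest: starting from that combined region, the r=11.5 cylinder at (1.5, 10.5) partially overlaps it — only the 49.36 mm² overlap (of its 343.60 mm²) is removed, clipping the outline — 1 connected region; (rotated 20° about Z; rotation is an isometry so areas/perimeters/island counts are preserved). The result has 1 disconnected region.

1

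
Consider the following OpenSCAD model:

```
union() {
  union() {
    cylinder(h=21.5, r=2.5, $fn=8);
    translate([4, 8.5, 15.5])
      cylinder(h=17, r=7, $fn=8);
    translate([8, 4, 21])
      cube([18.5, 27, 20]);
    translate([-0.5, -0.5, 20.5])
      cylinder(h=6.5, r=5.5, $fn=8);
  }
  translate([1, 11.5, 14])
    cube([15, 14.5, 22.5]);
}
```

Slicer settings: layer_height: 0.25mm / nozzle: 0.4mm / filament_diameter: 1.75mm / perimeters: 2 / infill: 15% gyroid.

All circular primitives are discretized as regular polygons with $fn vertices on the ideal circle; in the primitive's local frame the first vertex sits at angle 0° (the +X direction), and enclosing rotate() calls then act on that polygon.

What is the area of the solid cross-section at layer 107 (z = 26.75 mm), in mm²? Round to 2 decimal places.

At z = 26.75 mm: the cylinder is not intersected at this z (z outside [0, 21.5]); the r=7 cylinder at (4, 8.5) contributes a regular 8-gon of circumradius 7 (area = (8/2)·7.000²·sin(360°/8) = 138.59 mm²); the cube at (8, 4) is present — its section is the full 18.5×27 rectangle (area 499.50 mm²); the r=5.5 cylinder at (-0.5, -0.5) contributes a regular 8-gon of circumradius 5.5 (area = (8/2)·5.500²·sin(360°/8) = 85.56 mm²); Combining (union): the regions partially overlap — summed areas 723.65 mm² minus the doubly-counted overlap 27.22 mm² gives 696.43 mm² — area = 696.43 mm²; the cube at (1, 11.5) is present — its section is the full 15×14.5 rectangle (area 217.50 mm²); Taking the union: the regions partially overlap — summed areas 913.93 mm² minus the doubly-counted overlap 138.82 mm² gives 775.11 mm² — area = 775.11 mm². Overall, the cross-section is a single solid region. Net area = 775.11 mm².

775.11 mm²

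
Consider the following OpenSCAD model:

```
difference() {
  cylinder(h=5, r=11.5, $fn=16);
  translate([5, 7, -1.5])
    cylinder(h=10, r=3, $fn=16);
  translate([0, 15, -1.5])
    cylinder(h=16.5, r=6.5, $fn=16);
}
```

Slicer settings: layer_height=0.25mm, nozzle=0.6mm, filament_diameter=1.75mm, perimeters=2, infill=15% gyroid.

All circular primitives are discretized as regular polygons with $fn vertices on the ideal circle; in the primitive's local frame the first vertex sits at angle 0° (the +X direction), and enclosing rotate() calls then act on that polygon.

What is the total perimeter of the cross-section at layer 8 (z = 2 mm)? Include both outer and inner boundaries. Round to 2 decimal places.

At z = 2 mm: the cylinder: section is a regular 16-gon, circumradius r=11.5 (perimeter = 2·16·11.500·sin(180°/16) = 71.79 mm); the r=3 cylinder at (5, 7) contributes a regular 16-gon of circumradius 3 (perimeter = 2·16·3.000·sin(180°/16) = 18.73 mm); the cylinder at (0, 15): section is a regular 16-gon, circumradius r=6.5 (perimeter = 2·16·6.500·sin(180°/16) = 40.58 mm); Taking the first minus the rest: starting from the r=11.5 cylinder, the r=3 cylinder at (5, 7) partially overlaps it — only the 27.08 mm² overlap (of its 27.55 mm²) is removed, clipping the outline; the r=6.5 cylinder at (0, 15) partially overlaps it — only the 17.07 mm² overlap (of its 129.35 mm²) is removed, clipping the outline — boundary = 86.30 mm. Overall, the cross-section is a single solid region. Total boundary length (outer) = 86.30 mm.

86.30 mm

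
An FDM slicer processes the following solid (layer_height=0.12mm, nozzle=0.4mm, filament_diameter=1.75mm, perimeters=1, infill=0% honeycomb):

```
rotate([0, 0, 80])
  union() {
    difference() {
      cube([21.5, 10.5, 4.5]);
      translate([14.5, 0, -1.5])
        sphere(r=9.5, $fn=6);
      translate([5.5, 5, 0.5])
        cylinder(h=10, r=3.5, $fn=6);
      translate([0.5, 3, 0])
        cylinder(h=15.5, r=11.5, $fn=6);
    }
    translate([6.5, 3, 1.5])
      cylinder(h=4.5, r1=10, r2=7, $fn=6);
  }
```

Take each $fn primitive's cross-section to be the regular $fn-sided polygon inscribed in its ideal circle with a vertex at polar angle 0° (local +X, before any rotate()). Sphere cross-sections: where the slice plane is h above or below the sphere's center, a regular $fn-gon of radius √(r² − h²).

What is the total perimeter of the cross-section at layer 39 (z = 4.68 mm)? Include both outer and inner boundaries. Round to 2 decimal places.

At z = 4.68 mm: the cube does not reach this height (z outside [0, 4.5]); the r=9.5 sphere at (14.5, 0) slices to a regular 6-gon of circumradius 7.215 (√(r²−h²) with h=6.18 from center) (perimeter = 2·6·7.215·sin(180°/6) = 43.29 mm); the r=3.5 cylinder at (5.5, 5) gives a regular 6-gon of circumradius 3.5 (constant along its height) (perimeter = 2·6·3.500·sin(180°/6) = 21.00 mm); the cylinder at (0.5, 3): section is a regular 6-gon, circumradius r=11.5 (perimeter = 2·6·11.500·sin(180°/6) = 69.00 mm); Taking the first minus the rest: the first operand is absent here, so nothing remains; the cone at (6.5, 3) contributes a regular 6-gon of circumradius 7.880 (interpolated between r1=10 and r2=7 at t=0.707) (perimeter = 2·6·7.880·sin(180°/6) = 47.28 mm); Merging all regions: only the cone at (6.5, 3) is present, so the union is just that shape — boundary = 47.28 mm; (whole slice rotated 80° about Z — lengths, areas and connectivity unchanged). Overall, the cross-section is a single solid region. Total boundary length (outer) = 47.28 mm.

47.28 mm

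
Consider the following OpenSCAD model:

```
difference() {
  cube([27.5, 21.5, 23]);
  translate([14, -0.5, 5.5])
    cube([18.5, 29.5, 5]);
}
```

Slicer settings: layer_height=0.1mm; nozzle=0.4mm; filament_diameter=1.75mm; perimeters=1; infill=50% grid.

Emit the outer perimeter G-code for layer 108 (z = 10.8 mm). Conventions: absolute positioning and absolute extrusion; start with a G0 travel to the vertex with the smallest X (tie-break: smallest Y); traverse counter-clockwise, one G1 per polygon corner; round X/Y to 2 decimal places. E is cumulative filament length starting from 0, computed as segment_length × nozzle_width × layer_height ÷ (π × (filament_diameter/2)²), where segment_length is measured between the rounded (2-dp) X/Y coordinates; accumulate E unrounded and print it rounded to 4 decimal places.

At z = 10.8 mm: the cube is present — its section is the full 27.5×21.5 rectangle; the cube at (14, -0.5) is not intersected at this z (z outside [5.5, 10.5]); After the difference (first − rest): none of the subtracted shapes is present at this height, so the 27.5×21.5 cube is unchanged — 1 connected region. The outline is a single polygon with 4 vertices. Extrusion per mm of travel: 0.4 × 0.1 / (π × 0.875²) = 0.016630. Accumulating E over each segment gives final E = 1.6297.

G0 X0.00 Y0.00 Z10.80
G1 X27.50 Y0.00 E0.4573
G1 X27.50 Y21.50 E0.8149
G1 X0.00 Y21.50 E1.2722
G1 X0.00 Y0.00 E1.6297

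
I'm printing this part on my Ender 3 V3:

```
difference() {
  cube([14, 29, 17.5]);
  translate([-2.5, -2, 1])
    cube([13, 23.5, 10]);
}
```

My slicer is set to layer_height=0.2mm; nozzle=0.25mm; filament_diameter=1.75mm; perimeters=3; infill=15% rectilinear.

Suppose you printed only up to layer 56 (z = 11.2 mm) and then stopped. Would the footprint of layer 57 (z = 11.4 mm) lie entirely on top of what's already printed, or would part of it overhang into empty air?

entirely on top

Compare the two slices. At z = 11.2: the cube is present — its section is the full 14×29 rectangle (area 406.00 mm²); the cube at (-2.5, -2) is not intersected at this z (z outside [1, 11]); Taking the first minus the rest: none of the subtracted shapes is present at this height, so the 14×29 cube is unchanged — area = 406.00 mm². At z = 11.4: the cube is present — its section is the full 14×29 rectangle (area 406.00 mm²); the cube at (-2.5, -2) does not reach this height (z outside [1, 11]); After the difference (first − rest): none of the subtracted shapes is present at this height, so the 14×29 cube is unchanged — area = 406.00 mm². Checking containment: the cross-section at z = 11.4 is a subset of the cross-section at z = 11.2.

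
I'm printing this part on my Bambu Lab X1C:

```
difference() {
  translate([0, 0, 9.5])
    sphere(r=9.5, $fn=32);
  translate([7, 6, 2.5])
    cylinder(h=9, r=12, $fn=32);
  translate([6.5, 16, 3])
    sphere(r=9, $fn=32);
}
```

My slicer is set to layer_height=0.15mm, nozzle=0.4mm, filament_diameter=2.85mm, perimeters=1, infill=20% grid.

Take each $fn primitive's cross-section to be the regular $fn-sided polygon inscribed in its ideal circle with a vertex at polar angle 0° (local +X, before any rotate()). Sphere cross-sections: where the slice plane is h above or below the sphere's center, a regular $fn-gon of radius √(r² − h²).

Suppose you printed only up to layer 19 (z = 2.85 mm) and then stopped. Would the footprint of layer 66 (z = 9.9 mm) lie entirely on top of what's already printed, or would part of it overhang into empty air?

part overhangs

Compare the two slices. At z = 2.85: the sphere: section is a regular 32-gon, circumradius = √(r²−h²) = √(9.5²−6.65²) = 6.784 (area = (32/2)·6.784²·sin(360°/32) = 143.67 mm²); the r=12 cylinder at (7, 6) contributes a regular 32-gon of circumradius 12 (area = (32/2)·12.000²·sin(360°/32) = 449.49 mm²); the sphere at (6.5, 16): section is a regular 32-gon, circumradius = √(r²−h²) = √(9²−0.15²) = 8.999 (area = (32/2)·8.999²·sin(360°/32) = 252.77 mm²); Taking the first minus the rest: starting from the r=9.5 sphere (143.67 mm²), the r=12 cylinder at (7, 6) partially overlaps it — only the 99.82 mm² overlap (of its 449.49 mm²) is removed, clipping the outline; the r=9 sphere at (6.5, 16) misses the remaining region (no effect) — area = 43.86 mm². At z = 9.9: the sphere: section is a regular 32-gon, circumradius = √(r²−h²) = √(9.5²−0.4²) = 9.492 (area = (32/2)·9.492²·sin(360°/32) = 281.21 mm²); the cylinder at (7, 6): section is a regular 32-gon, circumradius r=12 (area = (32/2)·12.000²·sin(360°/32) = 449.49 mm²); the r=9 sphere at (6.5, 16) contributes a regular 32-gon of circumradius √(9²−6.9²) = 5.778 (area = (32/2)·5.778²·sin(360°/32) = 104.23 mm²); After the difference (first − rest): starting from the r=9.5 sphere (281.21 mm²), the r=12 cylinder at (7, 6) partially overlaps it — only the 166.14 mm² overlap (of its 449.49 mm²) is removed, clipping the outline; the r=9 sphere at (6.5, 16) misses the remaining region (no effect) — area = 115.07 mm². Checking containment: at z = 9.9 the cross-section extends beyond the z = 2.85 cross-section by about 71.21 mm².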